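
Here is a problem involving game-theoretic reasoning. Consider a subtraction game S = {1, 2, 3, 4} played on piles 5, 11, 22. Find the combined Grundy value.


Subtraction set: {1, 2, 3, 4}
For this subtraction set, G(n) = n mod 5 (period = max + 1 = 5).
Pile 1 (size 5): G(5) = 5 mod 5 = 0
Pile 2 (size 11): G(11) = 11 mod 5 = 1
Pile 3 (size 22): G(22) = 22 mod 5 = 2
Total Grundy value = XOR of all: 0 XOR 1 XOR 2 = 3

3


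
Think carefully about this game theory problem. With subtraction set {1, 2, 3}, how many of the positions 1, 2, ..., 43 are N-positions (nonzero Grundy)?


Subtraction set S = {1, 2, 3}, so G(n) = n mod 4.
G(n) = 0 when n is a multiple of 4.
Multiples of 4 in [1, 43]: 10
N-positions (nonzero Grundy) = 43 - 10 = 33

33


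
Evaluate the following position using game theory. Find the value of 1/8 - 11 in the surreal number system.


x = 1/8, y = 11
Converting to common denominator: 8
x = 1/8, y = 88/8
x - y = 1/8 - 11 = -87/8

-87/8


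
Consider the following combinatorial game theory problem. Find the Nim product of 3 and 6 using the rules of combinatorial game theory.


Nim multiplication is bilinear over XOR: (u XOR v) * w = (u*w) XOR (v*w).
So we split each operand into its bit components and XOR the pairwise Nim products.
3 = 1 + 2 (as XOR of powers of 2).
6 = 2 + 4 (as XOR of powers of 2).
Using the standard Nim-product table on single bits:
  2*2 = 3,   2*4 = 8,   2*8 = 12,
  4*4 = 6,   4*8 = 11,  8*8 = 13,
and  1*x = x (identity), k*l = l*k (commutative).
Pairwise Nim products:
  1 * 2 = 2
  1 * 4 = 4
  2 * 2 = 3
  2 * 4 = 8
XOR them: 2 XOR 4 XOR 3 XOR 8 = 13.
Result: 3 * 6 = 13 (in Nim).

13


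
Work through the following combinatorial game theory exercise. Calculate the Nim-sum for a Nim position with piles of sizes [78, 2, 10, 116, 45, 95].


We need the XOR (exclusive or) of all pile sizes.
After XOR-ing pile 1 (size 78): 0 XOR 78 = 78
After XOR-ing pile 2 (size 2): 78 XOR 2 = 76
After XOR-ing pile 3 (size 10): 76 XOR 10 = 70
After XOR-ing pile 4 (size 116): 70 XOR 116 = 50
After XOR-ing pile 5 (size 45): 50 XOR 45 = 31
After XOR-ing pile 6 (size 95): 31 XOR 95 = 64
The Nim-value of this position is 64.

64


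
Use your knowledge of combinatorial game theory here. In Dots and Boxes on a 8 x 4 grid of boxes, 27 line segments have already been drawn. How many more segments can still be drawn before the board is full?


Grid: 8 x 4 boxes, i.e. 9 rows and 5 columns of dots.
Horizontal edges: (rows + 1) * cols = 9 * 4 = 36
Vertical edges: rows * (cols + 1) = 8 * 5 = 40
Total edges: 36 + 40 = 76
Edges drawn: 27
Remaining: 76 - 27 = 49

49


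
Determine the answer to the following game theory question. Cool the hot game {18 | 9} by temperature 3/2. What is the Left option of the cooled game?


Original game: {18 | 9} (a switch {a | b} with a > b).
Cooling by t (for t below the temperature (a - b)/2 = 9/2) taxes each move by t: {a | b} cooled by t is {a - t | b + t}.
Cooling amount: t = 3/2
Cooled Left option: 18 - 3/2 = 33/2
Cooled Right option: 9 + 3/2 = 21/2
Cooled game: {33/2 | 21/2}
Left option = 33/2

33/2


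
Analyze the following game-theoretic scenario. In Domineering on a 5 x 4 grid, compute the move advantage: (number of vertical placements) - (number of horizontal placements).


Board is 5 x 4 (rows x cols).
Left (vertical) placements: (rows-1) * cols = 4 * 4 = 16
Right (horizontal) placements: rows * (cols-1) = 5 * 3 = 15
Advantage = Left - Right = 16 - 15 = 1

1


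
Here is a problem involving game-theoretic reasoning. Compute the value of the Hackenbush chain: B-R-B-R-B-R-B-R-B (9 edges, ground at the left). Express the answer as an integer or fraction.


Edges (from ground): B-R-B-R-B-R-B-R-B
By Berlekamp's sign-expansion rule, a Blue-Red Hackenbush stalk has the value of the surreal number whose sign sequence is the edge sequence with B -> + and R -> -.
Sign sequence: +-+-+-+-+
Trace the sign expansion in the surreal number tree, starting from 0:
Edge 1: B (sign +) -> bounds (0, +inf), value = 1
Edge 2: R (sign -) -> bounds (0, 1), value = 1/2
Edge 3: B (sign +) -> bounds (1/2, 1), value = 3/4
Edge 4: R (sign -) -> bounds (1/2, 3/4), value = 5/8
Edge 5: B (sign +) -> bounds (5/8, 3/4), value = 11/16
Edge 6: R (sign -) -> bounds (5/8, 11/16), value = 21/32
Edge 7: B (sign +) -> bounds (21/32, 11/16), value = 43/64
Edge 8: R (sign -) -> bounds (21/32, 43/64), value = 85/128
Edge 9: B (sign +) -> bounds (85/128, 43/64), value = 171/256
Game value = 171/256

171/256


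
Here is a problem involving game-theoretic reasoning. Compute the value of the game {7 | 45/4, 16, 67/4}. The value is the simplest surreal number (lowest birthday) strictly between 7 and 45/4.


Left options: {7}, max = 7
Right options: {45/4, 16, 67/4}, min = 45/4
All options are numbers and max(Left) < min(Right), so by the simplicity theorem the value is the simplest (earliest-born) number strictly between 7 and 45/4.
Integers 8 through 11 all lie strictly between 7 and 45/4.
Among integers, the simplest (lowest birthday = smallest |n|; 0 is born on day 0, +-n on day n) is 8.
No non-integer in the interval can be simpler: if x is a non-integer in the interval, then floor(x) or ceil(x) also lies in the interval (the interval contains an integer), and both are proper prefixes of x's sign expansion, i.e. born earlier. So the game value is 8.
Game value = 8

8


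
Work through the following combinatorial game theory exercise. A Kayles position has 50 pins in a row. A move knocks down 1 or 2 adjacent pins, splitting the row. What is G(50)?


Kayles: a move removes 1 or 2 adjacent pins from a contiguous row.
Removing pins from a row of k leaves two independent rows (a, b) with a + b = k - 1 (one pin) or a + b = k - 2 (two pins); an end removal gives a = 0.
By Sprague-Grundy, G(k) = mex{ G(a) XOR G(b) } over all these splits. G(0) = 0.
G(1): splits (0,0):0^0=0 -> mex({0}) = 1
G(2): splits (0,1):0^1=1 (0,0):0^0=0 -> mex({0, 1}) = 2
G(3): splits (0,2):0^2=2 (1,1):1^1=0 (0,1):0^1=1 -> mex({0, 1, 2}) = 3
G(4): splits (0,3):0^3=3 (1,2):1^2=3 (0,2):0^2=2 (1,1):1^1=0 -> mex({0, 2, 3}) = 1
G(5): splits (0,4):0^1=1 (1,3):1^3=2 (2,2):2^2=0 (0,3):0^3=3 (1,2):1^2=3 -> mex({0, 1, 2, 3}) = 4
G(6) = mex({0, 1, 2, 4}) = 3
G(7) = mex({0, 1, 3, 4, 5}) = 2
G(8) = mex({0, 2, 3, 5, 6}) = 1
G(9) = mex({0, 1, 2, 3, 6, 7}) = 4
G(10) = mex({0, 1, 3, 4, 5, 7}) = 2
G(11) = mex({0, 1, 2, 3, 4, 5}) = 6
G(12) = mex({0, 1, 2, 3, 5, 6, 7}) = 4
G(13) = mex({0, 2, 3, 4, 6, 7}) = 1
G(14) = mex({0, 1, 4, 5, 6, 7}) = 2
G(15) = mex({0, 1, 2, 3, 4, 5, 6}) = 7
G(16) = mex({0, 2, 3, 5, 6, 7}) = 1
G(17) = mex({0, 1, 2, 3, 5, 6, 7}) = 4
G(18) = mex({0, 1, 2, 4, 5, 6}) = 3
G(19) = mex({0, 1, 3, 4, 5, 7}) = 2
G(20) = mex({0, 2, 3, 4, 5, 6, 7}) = 1
G(21) = mex({0, 1, 2, 3, 5, 6, 7}) = 4
G(22) = mex({0, 1, 2, 3, 4, 5, 7}) = 6
G(23) = mex({0, 1, 2, 3, 4, 5, 6}) = 7
G(24) = mex({0, 1, 2, 3, 5, 6, 7}) = 4
G(25) = mex({0, 2, 3, 4, 6, 7}) = 1
G(26) = mex({0, 1, 3, 4, 5, 6, 7}) = 2
G(27) = mex({0, 1, 2, 3, 4, 5, 6, 7}) = 8
G(28) = mex({0, 1, 2, 3, 4, 6, 7, 8}) = 5
G(29) = mex({0, 1, 2, 3, 5, 6, 7, 8, 9}) = 4
G(30) = mex({0, 1, 2, 3, 4, 5, 6, 9, 10}) = 7
G(31) = mex({0, 1, 3, 4, 5, 7, 10, 11}) = 2
G(32) = mex({0, 2, 3, 4, 5, 6, 7, 9, 11}) = 1
G(33) = mex({0, 1, 2, 3, 4, 5, 6, 7, 9, 12}) = 8
G(34) = mex({0, 1, 2, 3, 4, 5, 7, 8, 11, 12}) = 6
G(35) = mex({0, 1, 2, 3, 4, 5, 6, 8, 9, 10, 11}) = 7
G(36) = mex({0, 1, 2, 3, 5, 6, 7, 9, 10}) = 4
G(37) = mex({0, 2, 3, 4, 6, 7, 9, 10, 11, 12}) = 1
G(38) = mex({0, 1, 3, 4, 5, 6, 7, 9, 10, 11, 12}) = 2
G(39) = mex({0, 1, 2, 4, 5, 6, 7, 9, 10, 12, 14}) = 3
G(40) = mex({0, 2, 3, 4, 6, 7, 11, 12, 14}) = 1
G(41) = mex({0, 1, 2, 3, 5, 6, 7, 9, 10, 11, 12}) = 4
G(42) = mex({0, 1, 2, 3, 4, 5, 6, 9, 10}) = 7
G(43) = mex({0, 1, 3, 4, 5, 7, 9, 10, 12, 15}) = 2
G(44) = mex({0, 2, 3, 4, 5, 6, 7, 9, 10, 12, 15}) = 1
G(45) = mex({0, 1, 2, 3, 4, 5, 6, 7, 9, 10, 12, 14}) = 8
G(46) = mex({0, 1, 3, 4, 5, 7, 8, 11, 12, 14}) = 2
G(47) = mex({0, 1, 2, 3, 4, 5, 6, 8, 9, 10, 11, 12}) = 7
G(48) = mex({0, 1, 2, 3, 5, 6, 7, 9, 10}) = 4
G(49) = mex({0, 2, 3, 4, 6, 7, 9, 10, 11, 12, 15}) = 1
G(50) = mex({0, 1, 4, 5, 6, 7, 9, 11, 12, 14, 15}) = 2
Therefore G(50) = 2.

2


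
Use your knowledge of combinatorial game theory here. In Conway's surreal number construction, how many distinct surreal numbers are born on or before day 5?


Day 0: {|} = 0 is born. Count = 1.
Day n: the number of surreal numbers born by day n is 2^(n+1) - 1.
By day 0: 2^1 - 1 = 1
By day 1: 2^2 - 1 = 3
By day 2: 2^3 - 1 = 7
By day 3: 2^4 - 1 = 15
By day 4: 2^5 - 1 = 31
By day 5: 2^6 - 1 = 63
By day 5: 63 surreal numbers.

63


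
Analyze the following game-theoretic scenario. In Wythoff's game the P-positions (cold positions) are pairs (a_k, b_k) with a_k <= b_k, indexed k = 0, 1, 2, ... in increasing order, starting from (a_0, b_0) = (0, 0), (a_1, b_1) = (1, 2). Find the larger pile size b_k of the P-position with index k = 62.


By Wythoff's theorem, a_k = floor(k * phi) and b_k = floor(k * phi^2) = a_k + k, where phi = (1 + sqrt(5))/2 is the golden ratio.
phi = (1 + sqrt(5))/2 = 1.618034
phi^2 = phi + 1 = 2.618034
k = 62
k * phi^2 = 62 * 2.618034 = 162.318107
b_62 = floor(k * phi^2) = 162 (check: a_62 + k = 100 + 62 = 162)

162


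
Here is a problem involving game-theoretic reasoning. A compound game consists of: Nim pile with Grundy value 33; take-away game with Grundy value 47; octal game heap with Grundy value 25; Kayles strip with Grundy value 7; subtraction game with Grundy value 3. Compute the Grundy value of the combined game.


By the Sprague-Grundy theorem, the Grundy value of a sum of games is the XOR of individual Grundy values.
Nim pile: Grundy value = 33. Running XOR: 0 XOR 33 = 33
take-away game: Grundy value = 47. Running XOR: 33 XOR 47 = 14
octal game heap: Grundy value = 25. Running XOR: 14 XOR 25 = 23
Kayles strip: Grundy value = 7. Running XOR: 23 XOR 7 = 16
subtraction game: Grundy value = 3. Running XOR: 16 XOR 3 = 19
The combined Grundy value is 19.

19


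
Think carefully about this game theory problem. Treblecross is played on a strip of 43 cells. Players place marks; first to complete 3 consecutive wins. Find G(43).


Treblecross: place X on empty cells; 3-in-a-row wins.
Playing within two cells of an existing X lets the opponent win at once, so sensible play treats the cells i-2..i+2 around each X as dead. The player left with no safe cell loses, so this is a normal-play take-away game on strips of safe cells.
Placing X at cell i (0-indexed) of a strip of k safe cells leaves independent strips of sizes max(0, i-2) and max(0, k-i-3). Hence G(k) = mex{ G(max(0,i-2)) XOR G(max(0,k-i-3)) : 0 <= i < k }, with G(0) = 0.
G(1): splits (0,0):0^0=0 -> mex({0}) = 1
G(2): splits (0,0):0^0=0 -> mex({0}) = 1
G(3): splits (0,0):0^0=0 -> mex({0}) = 1
G(4): splits (0,1):0^1=1 (0,0):0^0=0 -> mex({0, 1}) = 2
G(5): splits (0,2):0^1=1 (0,1):0^1=1 (0,0):0^0=0 -> mex({0, 1}) = 2
G(6) = mex({1}) = 0
G(7) = mex({0, 1, 2}) = 3
G(8) = mex({0, 1, 2}) = 3
G(9) = mex({0, 2}) = 1
G(10) = mex({0, 2, 3}) = 1
G(11) = mex({0, 3}) = 1
G(12) = mex({1, 3}) = 0
G(13) = mex({0, 1, 2, 3}) = 4
G(14) = mex({0, 1, 2}) = 3
G(15) = mex({0, 1, 2}) = 3
G(16) = mex({0, 1, 2, 4}) = 3
G(17) = mex({0, 1, 3, 4}) = 2
G(18) = mex({0, 1, 3, 4}) = 2
G(19) = mex({0, 1, 3, 5}) = 2
G(20) = mex({0, 1, 2, 3, 5}) = 4
G(21) = mex({0, 1, 2, 3, 5}) = 4
G(22) = mex({1, 2, 6}) = 0
G(23) = mex({0, 1, 2, 3, 4, 6}) = 5
G(24) = mex({0, 1, 2, 3, 4}) = 5
G(25) = mex({0, 1, 3, 4, 7}) = 2
G(26) = mex({0, 1, 3, 4, 5, 7}) = 2
G(27) = mex({0, 1, 3, 5}) = 2
G(28) = mex({0, 1, 2, 5}) = 3
G(29) = mex({0, 1, 2, 4, 5, 6}) = 3
G(30) = mex({1, 2, 4, 6}) = 0
G(31) = mex({0, 1, 2, 3, 4, 6}) = 5
G(32) = mex({1, 2, 3, 4, 7}) = 0
G(33) = mex({0, 3, 7}) = 1
G(34) = mex({0, 2, 3, 5, 7}) = 1
G(35) = mex({0, 2, 3, 5, 6}) = 1
G(36) = mex({0, 1, 2, 5, 6}) = 3
G(37) = mex({0, 1, 2, 4, 5, 6}) = 3
G(38) = mex({0, 1, 2, 4}) = 3
G(39) = mex({0, 1, 2, 3, 4, 7}) = 5
G(40) = mex({0, 1, 2, 3, 4, 5, 7}) = 6
G(41) = mex({0, 1, 2, 3, 5, 7}) = 4
G(42) = mex({0, 1, 2, 3, 5, 6, 7}) = 4
G(43) = mex({0, 2, 3, 5, 6}) = 1
Therefore G(43) = 1.

1


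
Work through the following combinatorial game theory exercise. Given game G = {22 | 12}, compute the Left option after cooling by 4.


Original game: {22 | 12} (a switch {a | b} with a > b).
Cooling by t (for t below the temperature (a - b)/2 = 5) taxes each move by t: {a | b} cooled by t is {a - t | b + t}.
Cooling amount: t = 4
Cooled Left option: 22 - 4 = 18
Cooled Right option: 12 + 4 = 16
Cooled game: {18 | 16}
Left option = 18

18


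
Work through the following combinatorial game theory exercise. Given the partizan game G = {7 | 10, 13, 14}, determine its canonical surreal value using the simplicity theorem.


Left options: {7}, max = 7
Right options: {10, 13, 14}, min = 10
All options are numbers and max(Left) < min(Right), so by the simplicity theorem the value is the simplest (earliest-born) number strictly between 7 and 10.
Integers 8 through 9 all lie strictly between 7 and 10.
Among integers, the simplest (lowest birthday = smallest |n|; 0 is born on day 0, +-n on day n) is 8.
No non-integer in the interval can be simpler: if x is a non-integer in the interval, then floor(x) or ceil(x) also lies in the interval (the interval contains an integer), and both are proper prefixes of x's sign expansion, i.e. born earlier. So the game value is 8.
Game value = 8

8


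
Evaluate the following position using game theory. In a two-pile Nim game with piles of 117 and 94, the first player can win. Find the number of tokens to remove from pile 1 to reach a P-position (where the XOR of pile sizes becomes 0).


Piles: 117 and 94
Current XOR: 117 XOR 94 = 43 (non-zero, so this is an N-position).
To make the XOR zero, we need to find a move that balances the piles.
For pile 1 (size 117): target = 117 XOR 43 = 94
We reduce pile 1 from 117 to 94.
Tokens removed: 117 - 94 = 23
Verification: 94 XOR 94 = 0

23


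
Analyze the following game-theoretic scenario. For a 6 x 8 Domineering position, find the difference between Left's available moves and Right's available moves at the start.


Board is 6 x 8 (rows x cols).
Left (vertical) placements: (rows-1) * cols = 5 * 8 = 40
Right (horizontal) placements: rows * (cols-1) = 6 * 7 = 42
Advantage = Left - Right = 40 - 42 = -2

-2


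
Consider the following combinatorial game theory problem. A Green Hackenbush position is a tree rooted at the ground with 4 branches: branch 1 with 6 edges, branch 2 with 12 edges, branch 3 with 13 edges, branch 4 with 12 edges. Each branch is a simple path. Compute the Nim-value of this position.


The tree has 4 branches from the ground vertex.
In Green Hackenbush, the Nim-value of a simple path of length k is k.
Branch 1: length 6, Nim-value = 6
Branch 2: length 12, Nim-value = 12
Branch 3: length 13, Nim-value = 13
Branch 4: length 12, Nim-value = 12
Total Nim-value = XOR of all branch values:
0 XOR 6 = 6
6 XOR 12 = 10
10 XOR 13 = 7
7 XOR 12 = 11
Nim-value of the tree = 11

11


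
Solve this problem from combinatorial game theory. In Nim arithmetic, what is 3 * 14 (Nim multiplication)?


Nim multiplication is bilinear over XOR: (u XOR v) * w = (u*w) XOR (v*w).
So we split each operand into its bit components and XOR the pairwise Nim products.
3 = 1 + 2 (as XOR of powers of 2).
14 = 2 + 4 + 8 (as XOR of powers of 2).
Using the standard Nim-product table on single bits:
  2*2 = 3,   2*4 = 8,   2*8 = 12,
  4*4 = 6,   4*8 = 11,  8*8 = 13,
and  1*x = x (identity), k*l = l*k (commutative).
Pairwise Nim products:
  1 * 2 = 2
  1 * 4 = 4
  1 * 8 = 8
  2 * 2 = 3
  2 * 4 = 8
  2 * 8 = 12
XOR them: 2 XOR 4 XOR 8 XOR 3 XOR 8 XOR 12 = 9.
Result: 3 * 14 = 9 (in Nim).

9


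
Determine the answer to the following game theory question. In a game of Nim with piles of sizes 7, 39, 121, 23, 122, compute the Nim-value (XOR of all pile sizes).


We need the XOR (exclusive or) of all pile sizes.
After XOR-ing pile 1 (size 7): 0 XOR 7 = 7
After XOR-ing pile 2 (size 39): 7 XOR 39 = 32
After XOR-ing pile 3 (size 121): 32 XOR 121 = 89
After XOR-ing pile 4 (size 23): 89 XOR 23 = 78
After XOR-ing pile 5 (size 122): 78 XOR 122 = 52
The Nim-value of this position is 52.

52


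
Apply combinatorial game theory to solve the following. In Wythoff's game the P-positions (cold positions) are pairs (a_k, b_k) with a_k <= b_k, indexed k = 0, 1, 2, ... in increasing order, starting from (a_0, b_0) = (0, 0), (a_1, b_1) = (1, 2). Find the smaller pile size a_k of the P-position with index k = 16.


By Wythoff's theorem, a_k = floor(k * phi) and b_k = floor(k * phi^2) = a_k + k, where phi = (1 + sqrt(5))/2 is the golden ratio.
phi = (1 + sqrt(5))/2 = 1.618034
k = 16
k * phi = 16 * 1.618034 = 25.888544
a_16 = floor(k * phi) = 25

25


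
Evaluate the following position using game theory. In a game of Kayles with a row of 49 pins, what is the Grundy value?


Kayles: a move removes 1 or 2 adjacent pins from a contiguous row.
Removing pins from a row of k leaves two independent rows (a, b) with a + b = k - 1 (one pin) or a + b = k - 2 (two pins); an end removal gives a = 0.
By Sprague-Grundy, G(k) = mex{ G(a) XOR G(b) } over all these splits. G(0) = 0.
G(1): splits (0,0):0^0=0 -> mex({0}) = 1
G(2): splits (0,1):0^1=1 (0,0):0^0=0 -> mex({0, 1}) = 2
G(3): splits (0,2):0^2=2 (1,1):1^1=0 (0,1):0^1=1 -> mex({0, 1, 2}) = 3
G(4): splits (0,3):0^3=3 (1,2):1^2=3 (0,2):0^2=2 (1,1):1^1=0 -> mex({0, 2, 3}) = 1
G(5): splits (0,4):0^1=1 (1,3):1^3=2 (2,2):2^2=0 (0,3):0^3=3 (1,2):1^2=3 -> mex({0, 1, 2, 3}) = 4
G(6) = mex({0, 1, 2, 4}) = 3
G(7) = mex({0, 1, 3, 4, 5}) = 2
G(8) = mex({0, 2, 3, 5, 6}) = 1
G(9) = mex({0, 1, 2, 3, 6, 7}) = 4
G(10) = mex({0, 1, 3, 4, 5, 7}) = 2
G(11) = mex({0, 1, 2, 3, 4, 5}) = 6
G(12) = mex({0, 1, 2, 3, 5, 6, 7}) = 4
G(13) = mex({0, 2, 3, 4, 6, 7}) = 1
G(14) = mex({0, 1, 4, 5, 6, 7}) = 2
G(15) = mex({0, 1, 2, 3, 4, 5, 6}) = 7
G(16) = mex({0, 2, 3, 5, 6, 7}) = 1
G(17) = mex({0, 1, 2, 3, 5, 6, 7}) = 4
G(18) = mex({0, 1, 2, 4, 5, 6}) = 3
G(19) = mex({0, 1, 3, 4, 5, 7}) = 2
G(20) = mex({0, 2, 3, 4, 5, 6, 7}) = 1
G(21) = mex({0, 1, 2, 3, 5, 6, 7}) = 4
G(22) = mex({0, 1, 2, 3, 4, 5, 7}) = 6
G(23) = mex({0, 1, 2, 3, 4, 5, 6}) = 7
G(24) = mex({0, 1, 2, 3, 5, 6, 7}) = 4
G(25) = mex({0, 2, 3, 4, 6, 7}) = 1
G(26) = mex({0, 1, 3, 4, 5, 6, 7}) = 2
G(27) = mex({0, 1, 2, 3, 4, 5, 6, 7}) = 8
G(28) = mex({0, 1, 2, 3, 4, 6, 7, 8}) = 5
G(29) = mex({0, 1, 2, 3, 5, 6, 7, 8, 9}) = 4
G(30) = mex({0, 1, 2, 3, 4, 5, 6, 9, 10}) = 7
G(31) = mex({0, 1, 3, 4, 5, 7, 10, 11}) = 2
G(32) = mex({0, 2, 3, 4, 5, 6, 7, 9, 11}) = 1
G(33) = mex({0, 1, 2, 3, 4, 5, 6, 7, 9, 12}) = 8
G(34) = mex({0, 1, 2, 3, 4, 5, 7, 8, 11, 12}) = 6
G(35) = mex({0, 1, 2, 3, 4, 5, 6, 8, 9, 10, 11}) = 7
G(36) = mex({0, 1, 2, 3, 5, 6, 7, 9, 10}) = 4
G(37) = mex({0, 2, 3, 4, 6, 7, 9, 10, 11, 12}) = 1
G(38) = mex({0, 1, 3, 4, 5, 6, 7, 9, 10, 11, 12}) = 2
G(39) = mex({0, 1, 2, 4, 5, 6, 7, 9, 10, 12, 14}) = 3
G(40) = mex({0, 2, 3, 4, 6, 7, 11, 12, 14}) = 1
G(41) = mex({0, 1, 2, 3, 5, 6, 7, 9, 10, 11, 12}) = 4
G(42) = mex({0, 1, 2, 3, 4, 5, 6, 9, 10}) = 7
G(43) = mex({0, 1, 3, 4, 5, 7, 9, 10, 12, 15}) = 2
G(44) = mex({0, 2, 3, 4, 5, 6, 7, 9, 10, 12, 15}) = 1
G(45) = mex({0, 1, 2, 3, 4, 5, 6, 7, 9, 10, 12, 14}) = 8
G(46) = mex({0, 1, 3, 4, 5, 7, 8, 11, 12, 14}) = 2
G(47) = mex({0, 1, 2, 3, 4, 5, 6, 8, 9, 10, 11, 12}) = 7
G(48) = mex({0, 1, 2, 3, 5, 6, 7, 9, 10}) = 4
G(49) = mex({0, 2, 3, 4, 6, 7, 9, 10, 11, 12, 15}) = 1
Therefore G(49) = 1.

1


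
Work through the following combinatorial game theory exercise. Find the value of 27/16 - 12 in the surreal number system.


x = 27/16, y = 12
Converting to common denominator: 16
x = 27/16, y = 192/16
x - y = 27/16 - 12 = -165/16

-165/16


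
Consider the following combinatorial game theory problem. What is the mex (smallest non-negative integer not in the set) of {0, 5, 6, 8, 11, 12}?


Set = {0, 5, 6, 8, 11, 12}
0 is in the set.
1 is NOT in the set. This is the mex.
mex = 1

1


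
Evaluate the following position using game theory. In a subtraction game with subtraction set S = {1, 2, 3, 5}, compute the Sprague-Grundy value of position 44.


The subtraction set is S = {1, 2, 3, 5}.
G(k) = mex{ G(k - s) : s in S, s <= k }. We compute iteratively: G(0) = 0.
G(1) = mex({0}) = 1
G(2) = mex({0, 1}) = 2
G(3) = mex({0, 1, 2}) = 3
G(4) = mex({1, 2, 3}) = 0
G(5) = mex({0, 2, 3}) = 1
G(6) = mex({0, 1, 3}) = 2
G(7) = mex({0, 1, 2}) = 3
G(8) = mex({1, 2, 3}) = 0
Observe that G(4)..G(8) = 0, 1, 2, 3, 0 repeats G(0)..G(4) = 0, 1, 2, 3, 0.
For k >= max(S) = 5, G(k) is determined by the previous 5 values G(k-5)..G(k-1); a window of 5 consecutive values has recurred shifted by 4, so by induction G(k + 4) = G(k) for all k >= 0: the sequence is periodic from the start with period 4.
One period: G(0..3) = 0, 1, 2, 3.
44 mod 4 = 0, so G(44) = G(0) = 0.

0


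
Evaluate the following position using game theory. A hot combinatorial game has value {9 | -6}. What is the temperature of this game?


The game is {9 | -6}, a switch {a | b} with numbers a > b.
Cooling {a | b} by t gives {a - t | b + t}, which stops being hot when a - t = b + t, i.e. at t = (a - b)/2. So the temperature of a switch is (a - b)/2.
Temperature = (Left option - Right option) / 2
= (9 - (-6)) / 2
= 15 / 2
= 15/2

15/2


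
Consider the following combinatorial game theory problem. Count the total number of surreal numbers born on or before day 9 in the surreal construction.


Day 0: {|} = 0 is born. Count = 1.
Day n: the number of surreal numbers born by day n is 2^(n+1) - 1.
By day 0: 2^1 - 1 = 1
By day 1: 2^2 - 1 = 3
By day 2: 2^3 - 1 = 7
By day 3: 2^4 - 1 = 15
By day 4: 2^5 - 1 = 31
By day 5: 2^6 - 1 = 63
By day 6: 2^7 - 1 = 127
By day 7: 2^8 - 1 = 255
By day 8: 2^9 - 1 = 511
By day 9: 2^10 - 1 = 1023
By day 9: 1023 surreal numbers.

1023


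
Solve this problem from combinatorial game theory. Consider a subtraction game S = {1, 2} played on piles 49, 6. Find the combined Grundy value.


Subtraction set: {1, 2}
For this subtraction set, G(n) = n mod 3 (period = max + 1 = 3).
Pile 1 (size 49): G(49) = 49 mod 3 = 1
Pile 2 (size 6): G(6) = 6 mod 3 = 0
Total Grundy value = XOR of all: 1 XOR 0 = 1

1


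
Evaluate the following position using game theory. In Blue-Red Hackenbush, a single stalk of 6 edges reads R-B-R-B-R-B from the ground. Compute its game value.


Edges (from ground): R-B-R-B-R-B
By Berlekamp's sign-expansion rule, a Blue-Red Hackenbush stalk has the value of the surreal number whose sign sequence is the edge sequence with B -> + and R -> -.
Sign sequence: -+-+-+
Trace the sign expansion in the surreal number tree, starting from 0:
Edge 1: R (sign -) -> bounds (-inf, 0), value = -1
Edge 2: B (sign +) -> bounds (-1, 0), value = -1/2
Edge 3: R (sign -) -> bounds (-1, -1/2), value = -3/4
Edge 4: B (sign +) -> bounds (-3/4, -1/2), value = -5/8
Edge 5: R (sign -) -> bounds (-3/4, -5/8), value = -11/16
Edge 6: B (sign +) -> bounds (-11/16, -5/8), value = -21/32
Game value = -21/32

-21/32


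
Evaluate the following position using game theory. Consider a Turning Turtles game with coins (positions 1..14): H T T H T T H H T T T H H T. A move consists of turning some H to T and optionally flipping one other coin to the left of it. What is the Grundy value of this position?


Coins: H T T H T T H H T T T H H T
Key fact: a single head at position k behaves exactly like a Nim heap of size k (turning it to T and optionally flipping a coin at j < k corresponds to moving the heap from k to j, or to 0), and heads combine as a disjunctive sum (two heads at the same place would cancel, matching j XOR j = 0). So the Nim-value is the XOR of the 1-indexed positions of the heads.
Face-up positions (1-indexed): [1, 4, 7, 8, 12, 13]
XOR 0 with 1: 0 XOR 1 = 1
XOR 1 with 4: 1 XOR 4 = 5
XOR 5 with 7: 5 XOR 7 = 2
XOR 2 with 8: 2 XOR 8 = 10
XOR 10 with 12: 10 XOR 12 = 6
XOR 6 with 13: 6 XOR 13 = 11
Nim-value = 11

11


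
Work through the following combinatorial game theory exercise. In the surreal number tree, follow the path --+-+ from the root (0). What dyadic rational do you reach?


Sign expansion: --+-+
Rule: track bounds (lo, hi), initially (-inf, +inf). On '+', the current value becomes lo and we move to the simplest number in (value, hi): value + 1 if hi = +inf, otherwise the midpoint (value + hi)/2. On '-', the current value becomes hi and we move to value - 1 if lo = -inf, otherwise the midpoint (lo + value)/2.
Start at 0.
Step 1: sign = -, move left. Bounds: (-inf, 0). Value = -1
Step 2: sign = -, move left. Bounds: (-inf, -1). Value = -2
Step 3: sign = +, move right. Bounds: (-2, -1). Value = -3/2
Step 4: sign = -, move left. Bounds: (-2, -3/2). Value = -7/4
Step 5: sign = +, move right. Bounds: (-7/4, -3/2). Value = -13/8
The surreal number with sign expansion --+-+ is -13/8.

-13/8


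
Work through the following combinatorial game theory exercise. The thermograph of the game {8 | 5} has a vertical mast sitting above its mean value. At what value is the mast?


Game = {8 | 5}, a switch {a | b} with numbers a > b.
Its thermograph has left wall a - t and right wall b + t, which meet at t = (a - b)/2, where both equal (a + b)/2. So the mast (mean value) is at (a + b)/2.
Mean = (8 + (5))/2 = 13/2 = 13/2

13/2


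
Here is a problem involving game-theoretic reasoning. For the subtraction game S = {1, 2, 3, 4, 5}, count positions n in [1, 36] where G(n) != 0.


Subtraction set S = {1, 2, 3, 4, 5}, so G(n) = n mod 6.
G(n) = 0 when n is a multiple of 6.
Multiples of 6 in [1, 36]: 6
N-positions (nonzero Grundy) = 36 - 6 = 30

30


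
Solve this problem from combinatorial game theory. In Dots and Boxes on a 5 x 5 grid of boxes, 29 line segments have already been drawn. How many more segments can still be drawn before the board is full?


Grid: 5 x 5 boxes, i.e. 6 rows and 6 columns of dots.
Horizontal edges: (rows + 1) * cols = 6 * 5 = 30
Vertical edges: rows * (cols + 1) = 5 * 6 = 30
Total edges: 30 + 30 = 60
Edges drawn: 29
Remaining: 60 - 29 = 31

31


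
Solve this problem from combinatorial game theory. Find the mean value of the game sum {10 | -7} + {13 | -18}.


G1 = {10 | -7}, G2 = {13 | -18}
Each is a switch {a | b} with numbers a > b; its mean value is (a + b)/2, and mean value is additive over game sums: m(G1 + G2) = m(G1) + m(G2).
Mean of G1 = (10 + (-7))/2 = 3/2 = 3/2
Mean of G2 = (13 + (-18))/2 = -5/2 = -5/2
Mean of G1 + G2 = 3/2 + -5/2 = -1

-1


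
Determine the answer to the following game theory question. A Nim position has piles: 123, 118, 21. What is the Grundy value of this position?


We need the XOR (exclusive or) of all pile sizes.
After XOR-ing pile 1 (size 123): 0 XOR 123 = 123
After XOR-ing pile 2 (size 118): 123 XOR 118 = 13
After XOR-ing pile 3 (size 21): 13 XOR 21 = 24
The Nim-value of this position is 24.

24


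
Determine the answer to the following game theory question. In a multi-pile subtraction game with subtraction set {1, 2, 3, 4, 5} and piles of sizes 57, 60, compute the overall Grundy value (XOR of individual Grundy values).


Subtraction set: {1, 2, 3, 4, 5}
For this subtraction set, G(n) = n mod 6 (period = max + 1 = 6).
Pile 1 (size 57): G(57) = 57 mod 6 = 3
Pile 2 (size 60): G(60) = 60 mod 6 = 0
Total Grundy value = XOR of all: 3 XOR 0 = 3

3


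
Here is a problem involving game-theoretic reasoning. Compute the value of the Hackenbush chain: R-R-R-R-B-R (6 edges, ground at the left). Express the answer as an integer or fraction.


Edges (from ground): R-R-R-R-B-R
By Berlekamp's sign-expansion rule, a Blue-Red Hackenbush stalk has the value of the surreal number whose sign sequence is the edge sequence with B -> + and R -> -.
Sign sequence: ----+-
Trace the sign expansion in the surreal number tree, starting from 0:
Edge 1: R (sign -) -> bounds (-inf, 0), value = -1
Edge 2: R (sign -) -> bounds (-inf, -1), value = -2
Edge 3: R (sign -) -> bounds (-inf, -2), value = -3
Edge 4: R (sign -) -> bounds (-inf, -3), value = -4
Edge 5: B (sign +) -> bounds (-4, -3), value = -7/2
Edge 6: R (sign -) -> bounds (-4, -7/2), value = -15/4
Game value = -15/4

-15/4


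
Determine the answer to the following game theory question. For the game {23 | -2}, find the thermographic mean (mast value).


Game = {23 | -2}, a switch {a | b} with numbers a > b.
Its thermograph has left wall a - t and right wall b + t, which meet at t = (a - b)/2, where both equal (a + b)/2. So the mast (mean value) is at (a + b)/2.
Mean = (23 + (-2))/2 = 21/2 = 21/2

21/2


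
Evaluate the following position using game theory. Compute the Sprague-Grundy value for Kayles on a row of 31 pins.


Kayles: a move removes 1 or 2 adjacent pins from a contiguous row.
Removing pins from a row of k leaves two independent rows (a, b) with a + b = k - 1 (one pin) or a + b = k - 2 (two pins); an end removal gives a = 0.
By Sprague-Grundy, G(k) = mex{ G(a) XOR G(b) } over all these splits. G(0) = 0.
G(1): splits (0,0):0^0=0 -> mex({0}) = 1
G(2): splits (0,1):0^1=1 (0,0):0^0=0 -> mex({0, 1}) = 2
G(3): splits (0,2):0^2=2 (1,1):1^1=0 (0,1):0^1=1 -> mex({0, 1, 2}) = 3
G(4): splits (0,3):0^3=3 (1,2):1^2=3 (0,2):0^2=2 (1,1):1^1=0 -> mex({0, 2, 3}) = 1
G(5): splits (0,4):0^1=1 (1,3):1^3=2 (2,2):2^2=0 (0,3):0^3=3 (1,2):1^2=3 -> mex({0, 1, 2, 3}) = 4
G(6) = mex({0, 1, 2, 4}) = 3
G(7) = mex({0, 1, 3, 4, 5}) = 2
G(8) = mex({0, 2, 3, 5, 6}) = 1
G(9) = mex({0, 1, 2, 3, 6, 7}) = 4
G(10) = mex({0, 1, 3, 4, 5, 7}) = 2
G(11) = mex({0, 1, 2, 3, 4, 5}) = 6
G(12) = mex({0, 1, 2, 3, 5, 6, 7}) = 4
G(13) = mex({0, 2, 3, 4, 6, 7}) = 1
G(14) = mex({0, 1, 4, 5, 6, 7}) = 2
G(15) = mex({0, 1, 2, 3, 4, 5, 6}) = 7
G(16) = mex({0, 2, 3, 5, 6, 7}) = 1
G(17) = mex({0, 1, 2, 3, 5, 6, 7}) = 4
G(18) = mex({0, 1, 2, 4, 5, 6}) = 3
G(19) = mex({0, 1, 3, 4, 5, 7}) = 2
G(20) = mex({0, 2, 3, 4, 5, 6, 7}) = 1
G(21) = mex({0, 1, 2, 3, 5, 6, 7}) = 4
G(22) = mex({0, 1, 2, 3, 4, 5, 7}) = 6
G(23) = mex({0, 1, 2, 3, 4, 5, 6}) = 7
G(24) = mex({0, 1, 2, 3, 5, 6, 7}) = 4
G(25) = mex({0, 2, 3, 4, 6, 7}) = 1
G(26) = mex({0, 1, 3, 4, 5, 6, 7}) = 2
G(27) = mex({0, 1, 2, 3, 4, 5, 6, 7}) = 8
G(28) = mex({0, 1, 2, 3, 4, 6, 7, 8}) = 5
G(29) = mex({0, 1, 2, 3, 5, 6, 7, 8, 9}) = 4
G(30) = mex({0, 1, 2, 3, 4, 5, 6, 9, 10}) = 7
G(31) = mex({0, 1, 3, 4, 5, 7, 10, 11}) = 2
Therefore G(31) = 2.

2


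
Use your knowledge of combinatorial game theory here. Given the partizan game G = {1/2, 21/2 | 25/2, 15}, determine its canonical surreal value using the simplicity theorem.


Left options: {1/2, 21/2}, max = 21/2
Right options: {25/2, 15}, min = 25/2
All options are numbers and max(Left) < min(Right), so by the simplicity theorem the value is the simplest (earliest-born) number strictly between 21/2 and 25/2.
Integers 11 through 12 all lie strictly between 21/2 and 25/2.
Among integers, the simplest (lowest birthday = smallest |n|; 0 is born on day 0, +-n on day n) is 11.
No non-integer in the interval can be simpler: if x is a non-integer in the interval, then floor(x) or ceil(x) also lies in the interval (the interval contains an integer), and both are proper prefixes of x's sign expansion, i.e. born earlier. So the game value is 11.
Game value = 11

11


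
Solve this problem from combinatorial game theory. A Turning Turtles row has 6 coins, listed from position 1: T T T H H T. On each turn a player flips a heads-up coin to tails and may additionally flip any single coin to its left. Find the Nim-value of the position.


Coins: T T T H H T
Key fact: a single head at position k behaves exactly like a Nim heap of size k (turning it to T and optionally flipping a coin at j < k corresponds to moving the heap from k to j, or to 0), and heads combine as a disjunctive sum (two heads at the same place would cancel, matching j XOR j = 0). So the Nim-value is the XOR of the 1-indexed positions of the heads.
Face-up positions (1-indexed): [4, 5]
XOR 0 with 4: 0 XOR 4 = 4
XOR 4 with 5: 4 XOR 5 = 1
Nim-value = 1

1


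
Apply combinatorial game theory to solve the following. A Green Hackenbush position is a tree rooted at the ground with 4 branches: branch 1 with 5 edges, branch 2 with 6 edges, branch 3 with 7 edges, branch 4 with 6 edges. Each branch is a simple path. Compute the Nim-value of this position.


The tree has 4 branches from the ground vertex.
In Green Hackenbush, the Nim-value of a simple path of length k is k.
Branch 1: length 5, Nim-value = 5
Branch 2: length 6, Nim-value = 6
Branch 3: length 7, Nim-value = 7
Branch 4: length 6, Nim-value = 6
Total Nim-value = XOR of all branch values:
0 XOR 5 = 5
5 XOR 6 = 3
3 XOR 7 = 4
4 XOR 6 = 2
Nim-value of the tree = 2

2


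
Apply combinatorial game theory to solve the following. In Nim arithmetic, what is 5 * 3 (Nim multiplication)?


Nim multiplication is bilinear over XOR: (u XOR v) * w = (u*w) XOR (v*w).
So we split each operand into its bit components and XOR the pairwise Nim products.
5 = 1 + 4 (as XOR of powers of 2).
3 = 1 + 2 (as XOR of powers of 2).
Using the standard Nim-product table on single bits:
  2*2 = 3,   2*4 = 8,   2*8 = 12,
  4*4 = 6,   4*8 = 11,  8*8 = 13,
and  1*x = x (identity), k*l = l*k (commutative).
Pairwise Nim products:
  1 * 1 = 1
  1 * 2 = 2
  4 * 1 = 4
  4 * 2 = 8
XOR them: 1 XOR 2 XOR 4 XOR 8 = 15.
Result: 5 * 3 = 15 (in Nim).

15


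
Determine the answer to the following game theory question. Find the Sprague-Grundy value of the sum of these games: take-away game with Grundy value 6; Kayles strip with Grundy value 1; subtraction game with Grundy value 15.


By the Sprague-Grundy theorem, the Grundy value of a sum of games is the XOR of individual Grundy values.
take-away game: Grundy value = 6. Running XOR: 0 XOR 6 = 6
Kayles strip: Grundy value = 1. Running XOR: 6 XOR 1 = 7
subtraction game: Grundy value = 15. Running XOR: 7 XOR 15 = 8
The combined Grundy value is 8.

8


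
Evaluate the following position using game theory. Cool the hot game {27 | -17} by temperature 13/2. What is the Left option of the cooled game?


Original game: {27 | -17} (a switch {a | b} with a > b).
Cooling by t (for t below the temperature (a - b)/2 = 22) taxes each move by t: {a | b} cooled by t is {a - t | b + t}.
Cooling amount: t = 13/2
Cooled Left option: 27 - 13/2 = 41/2
Cooled Right option: -17 + 13/2 = -21/2
Cooled game: {41/2 | -21/2}
Left option = 41/2

41/2


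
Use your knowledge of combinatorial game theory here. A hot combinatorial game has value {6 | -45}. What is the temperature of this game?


The game is {6 | -45}, a switch {a | b} with numbers a > b.
Cooling {a | b} by t gives {a - t | b + t}, which stops being hot when a - t = b + t, i.e. at t = (a - b)/2. So the temperature of a switch is (a - b)/2.
Temperature = (Left option - Right option) / 2
= (6 - (-45)) / 2
= 51 / 2
= 51/2

51/2


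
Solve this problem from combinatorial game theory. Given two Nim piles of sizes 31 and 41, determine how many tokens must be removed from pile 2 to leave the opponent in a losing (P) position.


Piles: 31 and 41
Current XOR: 31 XOR 41 = 54 (non-zero, so this is an N-position).
To make the XOR zero, we need to find a move that balances the piles.
For pile 2 (size 41): target = 41 XOR 54 = 31
We reduce pile 2 from 41 to 31.
Tokens removed: 41 - 31 = 10
Verification: 31 XOR 31 = 0

10


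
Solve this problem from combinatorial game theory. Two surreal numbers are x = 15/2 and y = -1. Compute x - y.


x = 15/2, y = -1
Converting to common denominator: 2
x = 15/2, y = -2/2
x - y = 15/2 - -1 = 17/2

17/2


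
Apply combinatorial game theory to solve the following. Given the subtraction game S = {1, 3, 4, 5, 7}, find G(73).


The subtraction set is S = {1, 3, 4, 5, 7}.
G(k) = mex{ G(k - s) : s in S, s <= k }. We compute iteratively: G(0) = 0.
G(1) = mex({0}) = 1
G(2) = mex({1}) = 0
G(3) = mex({0}) = 1
G(4) = mex({0, 1}) = 2
G(5) = mex({0, 1, 2}) = 3
G(6) = mex({0, 1, 3}) = 2
G(7) = mex({0, 1, 2}) = 3
G(8) = mex({1, 2, 3}) = 0
G(9) = mex({0, 2, 3}) = 1
G(10) = mex({1, 2, 3}) = 0
G(11) = mex({0, 2, 3}) = 1
G(12) = mex({0, 1, 3}) = 2
G(13) = mex({0, 1, 2}) = 3
G(14) = mex({0, 1, 3}) = 2
Observe that G(8)..G(14) = 0, 1, 0, 1, 2, 3, 2 repeats G(0)..G(6) = 0, 1, 0, 1, 2, 3, 2.
For k >= max(S) = 7, G(k) is determined by the previous 7 values G(k-7)..G(k-1); a window of 7 consecutive values has recurred shifted by 8, so by induction G(k + 8) = G(k) for all k >= 0: the sequence is periodic from the start with period 8.
One period: G(0..7) = 0, 1, 0, 1, 2, 3, 2, 3.
73 mod 8 = 1, so G(73) = G(1) = 1.

1


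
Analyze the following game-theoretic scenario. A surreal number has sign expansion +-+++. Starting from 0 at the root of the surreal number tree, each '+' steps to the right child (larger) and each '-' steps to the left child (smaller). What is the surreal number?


Sign expansion: +-+++
Rule: track bounds (lo, hi), initially (-inf, +inf). On '+', the current value becomes lo and we move to the simplest number in (value, hi): value + 1 if hi = +inf, otherwise the midpoint (value + hi)/2. On '-', the current value becomes hi and we move to value - 1 if lo = -inf, otherwise the midpoint (lo + value)/2.
Start at 0.
Step 1: sign = +, move right. Bounds: (0, +inf). Value = 1
Step 2: sign = -, move left. Bounds: (0, 1). Value = 1/2
Step 3: sign = +, move right. Bounds: (1/2, 1). Value = 3/4
Step 4: sign = +, move right. Bounds: (3/4, 1). Value = 7/8
Step 5: sign = +, move right. Bounds: (7/8, 1). Value = 15/16
The surreal number with sign expansion +-+++ is 15/16.

15/16


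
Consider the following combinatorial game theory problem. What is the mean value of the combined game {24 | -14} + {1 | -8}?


G1 = {24 | -14}, G2 = {1 | -8}
Each is a switch {a | b} with numbers a > b; its mean value is (a + b)/2, and mean value is additive over game sums: m(G1 + G2) = m(G1) + m(G2).
Mean of G1 = (24 + (-14))/2 = 10/2 = 5
Mean of G2 = (1 + (-8))/2 = -7/2 = -7/2
Mean of G1 + G2 = 5 + -7/2 = 3/2

3/2


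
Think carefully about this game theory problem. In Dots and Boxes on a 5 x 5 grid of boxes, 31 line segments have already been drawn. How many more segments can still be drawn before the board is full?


Grid: 5 x 5 boxes, i.e. 6 rows and 6 columns of dots.
Horizontal edges: (rows + 1) * cols = 6 * 5 = 30
Vertical edges: rows * (cols + 1) = 5 * 6 = 30
Total edges: 30 + 30 = 60
Edges drawn: 31
Remaining: 60 - 31 = 29

29


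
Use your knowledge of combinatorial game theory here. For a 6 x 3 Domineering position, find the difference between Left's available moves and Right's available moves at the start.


Board is 6 x 3 (rows x cols).
Left (vertical) placements: (rows-1) * cols = 5 * 3 = 15
Right (horizontal) placements: rows * (cols-1) = 6 * 2 = 12
Advantage = Left - Right = 15 - 12 = 3

3


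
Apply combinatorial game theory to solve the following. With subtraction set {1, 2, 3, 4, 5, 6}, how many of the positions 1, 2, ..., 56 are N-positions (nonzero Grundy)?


Subtraction set S = {1, 2, 3, 4, 5, 6}, so G(n) = n mod 7.
G(n) = 0 when n is a multiple of 7.
Multiples of 7 in [1, 56]: 8
N-positions (nonzero Grundy) = 56 - 8 = 48

48


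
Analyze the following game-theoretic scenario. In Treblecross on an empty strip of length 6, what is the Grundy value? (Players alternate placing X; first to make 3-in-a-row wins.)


Treblecross: place X on empty cells; 3-in-a-row wins.
Playing within two cells of an existing X lets the opponent win at once, so sensible play treats the cells i-2..i+2 around each X as dead. The player left with no safe cell loses, so this is a normal-play take-away game on strips of safe cells.
Placing X at cell i (0-indexed) of a strip of k safe cells leaves independent strips of sizes max(0, i-2) and max(0, k-i-3). Hence G(k) = mex{ G(max(0,i-2)) XOR G(max(0,k-i-3)) : 0 <= i < k }, with G(0) = 0.
G(1): splits (0,0):0^0=0 -> mex({0}) = 1
G(2): splits (0,0):0^0=0 -> mex({0}) = 1
G(3): splits (0,0):0^0=0 -> mex({0}) = 1
G(4): splits (0,1):0^1=1 (0,0):0^0=0 -> mex({0, 1}) = 2
G(5): splits (0,2):0^1=1 (0,1):0^1=1 (0,0):0^0=0 -> mex({0, 1}) = 2
G(6) = mex({1}) = 0
Therefore G(6) = 0.

0


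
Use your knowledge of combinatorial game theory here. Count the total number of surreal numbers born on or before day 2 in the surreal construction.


Day 0: {|} = 0 is born. Count = 1.
Day n: the number of surreal numbers born by day n is 2^(n+1) - 1.
By day 0: 2^1 - 1 = 1
By day 1: 2^2 - 1 = 3
By day 2: 2^3 - 1 = 7
By day 2: 7 surreal numbers.

7
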